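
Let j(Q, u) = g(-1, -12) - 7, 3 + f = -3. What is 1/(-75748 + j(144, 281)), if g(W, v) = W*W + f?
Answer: -1/75760 ≈ -1.3200e-5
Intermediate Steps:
f = -6 (f = -3 - 3 = -6)
g(W, v) = -6 + W² (g(W, v) = W*W - 6 = W² - 6 = -6 + W²)
j(Q, u) = -12 (j(Q, u) = (-6 + (-1)²) - 7 = (-6 + 1) - 7 = -5 - 7 = -12)
1/(-75748 + j(144, 281)) = 1/(-75748 - 12) = 1/(-75760) = -1/75760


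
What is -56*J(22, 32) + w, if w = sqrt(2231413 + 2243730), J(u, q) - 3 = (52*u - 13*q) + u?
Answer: -42168 + sqrt(4475143) ≈ -40053.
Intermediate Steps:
J(u, q) = 3 - 13*q + 53*u (J(u, q) = 3 + ((52*u - 13*q) + u) = 3 + ((-13*q + 52*u) + u) = 3 + (-13*q + 53*u) = 3 - 13*q + 53*u)
w = sqrt(4475143) ≈ 2115.5
-56*J(22, 32) + w = -56*(3 - 13*32 + 53*22) + sqrt(4475143) = -56*(3 - 416 + 1166) + sqrt(4475143) = -56*753 + sqrt(4475143) = -42168 + sqrt(4475143)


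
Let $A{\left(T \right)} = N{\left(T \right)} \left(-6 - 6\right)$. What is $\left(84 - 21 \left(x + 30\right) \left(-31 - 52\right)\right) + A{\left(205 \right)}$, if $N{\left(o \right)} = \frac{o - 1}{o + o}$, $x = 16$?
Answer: $\frac{16452486}{205} \approx 80256.0$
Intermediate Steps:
$N{\left(o \right)} = \frac{-1 + o}{2 o}$
$A{\left(T \right)} = - \frac{6 \left(-1 + T\right)}{T}$ ($A{\left(T \right)} = \frac{-1 + T}{2 T} \left(-6 - 6\right) = \frac{-1 + T}{2 T} \left(-12\right) = - \frac{6 \left(-1 + T\right)}{T}$)
$\left(84 - 21 \left(x + 30\right) \left(-31 - 52\right)\right) + A{\left(205 \right)} = \left(84 - 21 \left(16 + 30\right) \left(-31 - 52\right)\right) - \left(6 - \frac{6}{205}\right) = \left(84 - 21 \cdot 46 \left(-83\right)\right) + \left(-6 + 6 \cdot \frac{1}{205}\right) = \left(84 - -80178\right) + \left(-6 + \frac{6}{205}\right) = \left(84 + 80178\right) - \frac{1224}{205} = 80262 - \frac{1224}{205} = \frac{16452486}{205}$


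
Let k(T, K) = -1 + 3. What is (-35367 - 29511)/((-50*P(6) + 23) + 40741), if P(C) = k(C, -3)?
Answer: -32439/20332 ≈ -1.5955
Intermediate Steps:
k(T, K) = 2
P(C) = 2
(-35367 - 29511)/((-50*P(6) + 23) + 40741) = (-35367 - 29511)/((-50*2 + 23) + 40741) = -64878/((-100 + 23) + 40741) = -64878/(-77 + 40741) = -64878/40664 = -64878*1/40664 = -32439/20332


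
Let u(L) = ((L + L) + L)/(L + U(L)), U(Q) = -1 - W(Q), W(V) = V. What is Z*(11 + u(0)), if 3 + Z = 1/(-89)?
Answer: -2948/89 ≈ -33.124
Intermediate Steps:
Z = -268/89 (Z = -3 + 1/(-89) = -3 - 1/89 = -268/89 ≈ -3.0112)
U(Q) = -1 - Q
u(L) = -3*L (u(L) = ((L + L) + L)/(L + (-1 - L)) = (2*L + L)/(-1) = (3*L)*(-1) = -3*L)
Z*(11 + u(0)) = -268*(11 - 3*0)/89 = -268*(11 + 0)/89 = -268/89*11 = -2948/89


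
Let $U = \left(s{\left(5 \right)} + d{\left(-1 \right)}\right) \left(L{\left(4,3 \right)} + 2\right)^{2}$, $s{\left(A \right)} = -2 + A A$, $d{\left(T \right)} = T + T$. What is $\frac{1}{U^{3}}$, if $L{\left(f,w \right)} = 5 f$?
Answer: $\frac{1}{1050011290944} \approx 9.5237 \cdot 10^{-13}$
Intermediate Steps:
$d{\left(T \right)} = 2 T$
$s{\left(A \right)} = -2 + A^{2}$
$U = 10164$ ($U = \left(\left(-2 + 5^{2}\right) + 2 \left(-1\right)\right) \left(5 \cdot 4 + 2\right)^{2} = \left(\left(-2 + 25\right) - 2\right) \left(20 + 2\right)^{2} = \left(23 - 2\right) 22^{2} = 21 \cdot 484 = 10164$)
$\frac{1}{U^{3}} = \frac{1}{10164^{3}} = \frac{1}{1050011290944}$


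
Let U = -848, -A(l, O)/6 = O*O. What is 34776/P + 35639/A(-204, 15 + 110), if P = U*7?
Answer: -15499121/2484375 ≈ -6.2386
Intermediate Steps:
A(l, O) = -6*O**2 (A(l, O) = -6*O*O = -6*O**2)
P = -5936 (P = -848*7 = -5936)
34776/P + 35639/A(-204, 15 + 110) = 34776/(-5936) + 35639/((-6*(15 + 110)**2)) = 34776*(-1/5936) + 35639/((-6*125**2)) = -621/106 + 35639/((-6*15625)) = -621/106 + 35639/(-93750) = -621/106 + 35639*(-1/93750) = -621/106 - 35639/93750 = -15499121/2484375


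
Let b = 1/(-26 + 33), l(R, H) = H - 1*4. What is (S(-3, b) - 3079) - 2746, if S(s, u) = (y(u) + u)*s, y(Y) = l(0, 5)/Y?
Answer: -40925/7 ≈ -5846.4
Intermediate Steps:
l(R, H) = -4 + H (l(R, H) = H - 4 = -4 + H)
b = ⅐ (b = 1/7 = ⅐ ≈ 0.14286)
y(Y) = 1/Y (y(Y) = (-4 + 5)/Y = 1/Y)
S(s, u) = s*(u + 1/u) (S(s, u) = (1/u + u)*s = (u + 1/u)*s = s*(u + 1/u))
(S(-3, b) - 3079) - 2746 = ((-3*⅐ - 3/⅐) - 3079) - 2746 = ((-3/7 - 3*7) - 3079) - 2746 = ((-3/7 - 21) - 3079) - 2746 = (-150/7 - 3079) - 2746 = -21703/7 - 2746 = -40925/7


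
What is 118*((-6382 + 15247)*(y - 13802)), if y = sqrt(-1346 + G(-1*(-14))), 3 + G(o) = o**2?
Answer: -14437858140 + 1046070*I*sqrt(1153) ≈ -1.4438e+10 + 3.552e+7*I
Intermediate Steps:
G(o) = -3 + o**2
y = I*sqrt(1153) (y = sqrt(-1346 + (-3 + (-1*(-14))**2)) = sqrt(-1346 + (-3 + 14**2)) = sqrt(-1346 + (-3 + 196)) = sqrt(-1346 + 193) = sqrt(-1153) = I*sqrt(1153) ≈ 33.956*I)
118*((-6382 + 15247)*(y - 13802)) = 118*((-6382 + 15247)*(I*sqrt(1153) - 13802)) = 118*(8865*(-13802 + I*sqrt(1153))) = 118*(-122354730 + 8865*I*sqrt(1153)) = -14437858140 + 1046070*I*sqrt(1153)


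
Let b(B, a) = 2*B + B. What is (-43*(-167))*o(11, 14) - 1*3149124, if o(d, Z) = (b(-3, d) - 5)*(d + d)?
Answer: -5360872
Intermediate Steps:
b(B, a) = 3*B
o(d, Z) = -28*d (o(d, Z) = (3*(-3) - 5)*(d + d) = (-9 - 5)*(2*d) = -28*d)
(-43*(-167))*o(11, 14) - 1*3149124 = (-43*(-167))*(-28*11) - 1*3149124 = 7181*(-308) - 3149124 = -2211748 - 3149124 = -5360872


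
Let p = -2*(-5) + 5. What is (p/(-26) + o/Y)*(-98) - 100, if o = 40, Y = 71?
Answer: -91075/923 ≈ -98.673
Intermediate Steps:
p = 15 (p = 10 + 5 = 15)
(p/(-26) + o/Y)*(-98) - 100 = (15/(-26) + 40/71)*(-98) - 100 = (15*(-1/26) + 40*(1/71))*(-98) - 100 = (-15/26 + 40/71)*(-98) - 100 = -25/1846*(-98) - 100 = 1225/923 - 100 = -91075/923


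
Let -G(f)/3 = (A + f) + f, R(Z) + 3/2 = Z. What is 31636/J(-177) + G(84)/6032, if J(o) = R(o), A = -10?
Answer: -190912961/1076712 ≈ -177.31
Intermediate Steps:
R(Z) = -3/2 + Z
J(o) = -3/2 + o
G(f) = 30 - 6*f (G(f) = -3*((-10 + f) + f) = -3*(-10 + 2*f) = 30 - 6*f)
31636/J(-177) + G(84)/6032 = 31636/(-3/2 - 177) + (30 - 6*84)/6032 = 31636/(-357/2) + (30 - 504)*(1/6032) = 31636*(-2/357) - 474*1/6032 = -63272/357 - 237/3016 = -190912961/1076712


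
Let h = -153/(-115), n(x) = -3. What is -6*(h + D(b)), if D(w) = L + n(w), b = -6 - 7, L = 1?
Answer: 462/115 ≈ 4.0174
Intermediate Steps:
h = 153/115 (h = -153*(-1/115) = 153/115 ≈ 1.3304)
b = -13
D(w) = -2 (D(w) = 1 - 3 = -2)
-6*(h + D(b)) = -6*(153/115 - 2) = -6*(-77/115) = 462/115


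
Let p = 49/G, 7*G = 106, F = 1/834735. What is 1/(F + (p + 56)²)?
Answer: 9379082460/32910129398371 ≈ 0.00028499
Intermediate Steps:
F = 1/834735 ≈ 1.1980e-6
G = 106/7 (G = (⅐)*106 = 106/7 ≈ 15.143)
p = 343/106 (p = 49/(106/7) = 49*(7/106) = 343/106 ≈ 3.2358)
1/(F + (p + 56)²) = 1/(1/834735 + (343/106 + 56)²) = 1/(1/834735 + (6279/106)²) = 1/(1/834735 + 39425841/11236) = 1/(32910129398371/9379082460) = 9379082460/32910129398371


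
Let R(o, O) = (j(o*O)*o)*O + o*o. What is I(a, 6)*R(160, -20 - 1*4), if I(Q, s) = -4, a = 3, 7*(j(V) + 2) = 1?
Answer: -916480/7 ≈ -1.3093e+5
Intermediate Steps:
j(V) = -13/7 (j(V) = -2 + (⅐)*1 = -2 + ⅐ = -13/7)
R(o, O) = o² - 13*O*o/7 (R(o, O) = (-13*o/7)*O + o*o = -13*O*o/7 + o² = o² - 13*O*o/7)
I(a, 6)*R(160, -20 - 1*4) = -4*160*(-13*(-20 - 1*4) + 7*160)/7 = -4*160*(-13*(-20 - 4) + 1120)/7 = -4*160*(-13*(-24) + 1120)/7 = -4*160*(312 + 1120)/7 = -4*160*1432/7 = -4*229120/7 = -916480/7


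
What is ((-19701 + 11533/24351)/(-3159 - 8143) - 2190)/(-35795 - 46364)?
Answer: 301120563431/11305694674659 ≈ 0.026634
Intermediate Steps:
((-19701 + 11533/24351)/(-3159 - 8143) - 2190)/(-35795 - 46364) = ((-19701 + 11533*(1/24351))/(-11302) - 2190)/(-82159) = ((-19701 + 11533/24351)*(-1/11302) - 2190)*(-1/82159) = (-479727518/24351*(-1/11302) - 2190)*(-1/82159) = (239863759/137607501 - 2190)*(-1/82159) = -301120563431/137607501*(-1/82159) = 301120563431/11305694674659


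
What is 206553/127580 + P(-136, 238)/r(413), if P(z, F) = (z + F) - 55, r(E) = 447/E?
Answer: 2568784571/57028260 ≈ 45.044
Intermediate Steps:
P(z, F) = -55 + F + z (P(z, F) = (F + z) - 55 = -55 + F + z)
206553/127580 + P(-136, 238)/r(413) = 206553/127580 + (-55 + 238 - 136)/((447/413)) = 206553*(1/127580) + 47/((447*(1/413))) = 206553/127580 + 47/(447/413) = 206553/127580 + 47*(413/447) = 206553/127580 + 19411/447 = 2568784571/57028260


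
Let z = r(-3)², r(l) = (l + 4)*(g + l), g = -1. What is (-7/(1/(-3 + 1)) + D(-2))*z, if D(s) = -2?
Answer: 192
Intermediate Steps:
r(l) = (-1 + l)*(4 + l) (r(l) = (l + 4)*(-1 + l) = (4 + l)*(-1 + l) = (-1 + l)*(4 + l))
z = 16 (z = (-4 + (-3)² + 3*(-3))² = (-4 + 9 - 9)² = (-4)² = 16)
(-7/(1/(-3 + 1)) + D(-2))*z = (-7/(1/(-3 + 1)) - 2)*16 = (-7/(1/(-2)) - 2)*16 = (-7/(-½) - 2)*16 = (-7*(-2) - 2)*16 = (-1*(-14) - 2)*16 = (14 - 2)*16 = 12*16 = 192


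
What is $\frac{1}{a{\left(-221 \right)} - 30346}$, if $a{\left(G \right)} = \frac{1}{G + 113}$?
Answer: $- \frac{108}{3277369} \approx -3.2953 \cdot 10^{-5}$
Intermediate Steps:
$a{\left(G \right)} = \frac{1}{113 + G}$
$\frac{1}{a{\left(-221 \right)} - 30346} = \frac{1}{\frac{1}{113 - 221} - 30346} = \frac{1}{\frac{1}{-108} - 30346} = \frac{1}{- \frac{1}{108} - 30346} = \frac{1}{- \frac{3277369}{108}} = - \frac{108}{3277369}$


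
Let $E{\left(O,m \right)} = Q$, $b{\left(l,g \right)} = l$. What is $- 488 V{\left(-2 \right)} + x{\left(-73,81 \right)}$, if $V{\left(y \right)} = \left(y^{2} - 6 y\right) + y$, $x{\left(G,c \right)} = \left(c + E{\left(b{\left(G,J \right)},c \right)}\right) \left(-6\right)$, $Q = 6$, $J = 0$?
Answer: $-7354$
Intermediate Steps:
$E{\left(O,m \right)} = 6$
$x{\left(G,c \right)} = -36 - 6 c$ ($x{\left(G,c \right)} = \left(c + 6\right) \left(-6\right) = \left(6 + c\right) \left(-6\right) = -36 - 6 c$)
$V{\left(y \right)} = y^{2} - 5 y$
$- 488 V{\left(-2 \right)} + x{\left(-73,81 \right)} = - 488 \left(- 2 \left(-5 - 2\right)\right) - 522 = - 488 \left(\left(-2\right) \left(-7\right)\right) - 522 = \left(-488\right) 14 - 522 = -6832 - 522 = -7354$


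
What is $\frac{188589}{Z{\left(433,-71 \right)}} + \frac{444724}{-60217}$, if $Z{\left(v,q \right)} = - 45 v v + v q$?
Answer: $- \frac{3777167025365}{509902381316} \approx -7.4076$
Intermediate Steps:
$Z{\left(v,q \right)} = - 45 v^{2} + q v$
$\frac{188589}{Z{\left(433,-71 \right)}} + \frac{444724}{-60217} = \frac{188589}{433 \left(-71 - 19485\right)} + \frac{444724}{-60217} = \frac{188589}{433 \left(-71 - 19485\right)} + 444724 \left(- \frac{1}{60217}\right) = \frac{188589}{433 \left(-19556\right)} - \frac{444724}{60217} = \frac{188589}{-8467748} - \frac{444724}{60217} = 188589 \left(- \frac{1}{8467748}\right) - \frac{444724}{60217} = - \frac{188589}{8467748} - \frac{444724}{60217} = - \frac{3777167025365}{509902381316}$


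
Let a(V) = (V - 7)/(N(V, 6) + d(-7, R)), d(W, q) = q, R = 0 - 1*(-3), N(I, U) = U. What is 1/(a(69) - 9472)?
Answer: -9/85186 ≈ -0.00010565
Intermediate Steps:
R = 3 (R = 0 + 3 = 3)
a(V) = -7/9 + V/9 (a(V) = (V - 7)/(6 + 3) = (-7 + V)/9 = (-7 + V)*(⅑) = -7/9 + V/9)
1/(a(69) - 9472) = 1/((-7/9 + (⅑)*69) - 9472) = 1/((-7/9 + 23/3) - 9472) = 1/(62/9 - 9472) = 1/(-85186/9) = -9/85186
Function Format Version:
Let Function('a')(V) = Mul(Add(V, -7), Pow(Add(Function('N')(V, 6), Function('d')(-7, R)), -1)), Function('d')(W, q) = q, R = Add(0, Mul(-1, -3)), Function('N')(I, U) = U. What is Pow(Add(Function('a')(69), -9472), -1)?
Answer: Rational(-9, 85186) ≈ -0.00010565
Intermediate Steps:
R = 3 (R = Add(0, 3) = 3)
Function('a')(V) = Add(Rational(-7, 9), Mul(Rational(1, 9), V)) (Function('a')(V) = Mul(Add(V, -7), Pow(Add(6, 3), -1)) = Mul(Add(-7, V), Pow(9, -1)) = Mul(Add(-7, V), Rational(1, 9)) = Add(Rational(-7, 9), Mul(Rational(1, 9), V)))
Pow(Add(Function('a')(69), -9472), -1) = Pow(Add(Add(Rational(-7, 9), Mul(Rational(1, 9), 69)), -9472), -1) = Pow(Add(Add(Rational(-7, 9), Rational(23, 3)), -9472), -1) = Pow(Add(Rational(62, 9), -9472), -1) = Pow(Rational(-85186, 9), -1) = Rational(-9, 85186)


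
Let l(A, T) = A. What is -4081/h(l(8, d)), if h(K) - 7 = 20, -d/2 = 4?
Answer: -4081/27 ≈ -151.15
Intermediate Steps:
d = -8 (d = -2*4 = -8)
h(K) = 27 (h(K) = 7 + 20 = 27)
-4081/h(l(8, d)) = -4081/27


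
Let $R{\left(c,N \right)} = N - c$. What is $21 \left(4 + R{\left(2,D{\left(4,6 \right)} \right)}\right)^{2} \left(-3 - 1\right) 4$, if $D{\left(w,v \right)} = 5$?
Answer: $-16464$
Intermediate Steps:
$21 \left(4 + R{\left(2,D{\left(4,6 \right)} \right)}\right)^{2} \left(-3 - 1\right) 4 = 21 \left(4 + \left(5 - 2\right)\right)^{2} \left(-3 - 1\right) 4 = 21 \left(4 + \left(5 - 2\right)\right)^{2} \left(\left(-4\right) 4\right) = 21 \left(4 + 3\right)^{2} \left(-16\right) = 21 \cdot 7^{2} \left(-16\right) = 21 \cdot 49 \left(-16\right) = 1029 \left(-16\right) = -16464$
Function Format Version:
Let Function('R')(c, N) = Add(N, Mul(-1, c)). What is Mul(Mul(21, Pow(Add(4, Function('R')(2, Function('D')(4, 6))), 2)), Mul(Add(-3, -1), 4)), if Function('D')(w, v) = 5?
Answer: -16464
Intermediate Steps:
Mul(Mul(21, Pow(Add(4, Function('R')(2, Function('D')(4, 6))), 2)), Mul(Add(-3, -1), 4)) = Mul(Mul(21, Pow(Add(4, Add(5, Mul(-1, 2))), 2)), Mul(Add(-3, -1), 4)) = Mul(Mul(21, Pow(Add(4, Add(5, -2)), 2)), Mul(-4, 4)) = Mul(Mul(21, Pow(Add(4, 3), 2)), -16) = Mul(Mul(21, Pow(7, 2)), -16) = Mul(Mul(21, 49), -16) = Mul(1029, -16) = -16464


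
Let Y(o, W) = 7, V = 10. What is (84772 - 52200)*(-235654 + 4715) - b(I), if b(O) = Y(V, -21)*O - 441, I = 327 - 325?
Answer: -7522144681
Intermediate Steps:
I = 2
b(O) = -441 + 7*O (b(O) = 7*O - 441 = -441 + 7*O)
(84772 - 52200)*(-235654 + 4715) - b(I) = (84772 - 52200)*(-235654 + 4715) - (-441 + 7*2) = 32572*(-230939) - (-441 + 14) = -7522145108 - 1*(-427) = -7522145108 + 427 = -7522144681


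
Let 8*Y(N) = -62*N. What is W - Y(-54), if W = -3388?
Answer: -7613/2 ≈ -3806.5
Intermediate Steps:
Y(N) = -31*N/4 (Y(N) = (-62*N)/8 = -31*N/4)
W - Y(-54) = -3388 - (-31)*(-54)/4 = -3388 - 1*837/2 = -3388 - 837/2 = -7613/2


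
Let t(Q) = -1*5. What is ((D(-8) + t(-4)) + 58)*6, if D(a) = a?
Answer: 270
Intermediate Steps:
t(Q) = -5
((D(-8) + t(-4)) + 58)*6 = ((-8 - 5) + 58)*6 = (-13 + 58)*6 = 45*6 = 270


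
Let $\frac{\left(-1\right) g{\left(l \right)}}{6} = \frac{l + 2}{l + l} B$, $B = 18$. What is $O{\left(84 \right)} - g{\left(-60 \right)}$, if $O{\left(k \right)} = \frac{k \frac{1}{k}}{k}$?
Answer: $\frac{21929}{420} \approx 52.212$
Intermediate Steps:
$O{\left(k \right)} = \frac{1}{k}$ ($O{\left(k \right)} = 1 \frac{1}{k} = \frac{1}{k}$)
$g{\left(l \right)} = - \frac{54 \left(2 + l\right)}{l}$ ($g{\left(l \right)} = - 6 \frac{l + 2}{l + l} 18 = - 6 \frac{2 + l}{2 l} 18 = - 6 \frac{9 \left(2 + l\right)}{l} = - \frac{54 \left(2 + l\right)}{l}$)
$O{\left(84 \right)} - g{\left(-60 \right)} = \frac{1}{84} - \left(-54 - \frac{108}{-60}\right) = \frac{1}{84} - \left(-54 - - \frac{9}{5}\right) = \frac{1}{84} - \left(-54 + \frac{9}{5}\right) = \frac{1}{84} - - \frac{261}{5} = \frac{1}{84} + \frac{261}{5} = \frac{21929}{420}$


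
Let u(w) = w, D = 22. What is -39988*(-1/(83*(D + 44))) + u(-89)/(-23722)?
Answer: 474541439/64974558 ≈ 7.3035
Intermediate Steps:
-39988*(-1/(83*(D + 44))) + u(-89)/(-23722) = -39988*(-1/(83*(22 + 44))) - 89/(-23722) = -39988/(66*(-83)) - 89*(-1/23722) = -39988/(-5478) + 89/23722 = -39988*(-1/5478) + 89/23722 = 19994/2739 + 89/23722 = 474541439/64974558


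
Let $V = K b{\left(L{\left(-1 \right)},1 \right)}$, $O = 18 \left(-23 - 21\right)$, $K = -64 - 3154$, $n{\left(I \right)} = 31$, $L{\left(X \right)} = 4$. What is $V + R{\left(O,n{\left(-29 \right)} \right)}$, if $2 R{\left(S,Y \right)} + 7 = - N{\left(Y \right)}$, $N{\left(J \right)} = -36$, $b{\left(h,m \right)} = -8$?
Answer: $\frac{51517}{2} \approx 25759.0$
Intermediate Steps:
$K = -3218$
$O = -792$ ($O = 18 \left(-44\right) = -792$)
$R{\left(S,Y \right)} = \frac{29}{2}$ ($R{\left(S,Y \right)} = - \frac{7}{2} + \frac{\left(-1\right) \left(-36\right)}{2} = - \frac{7}{2} + \frac{1}{2} \cdot 36 = - \frac{7}{2} + 18 = \frac{29}{2}$)
$V = 25744$ ($V = \left(-3218\right) \left(-8\right) = 25744$)
$V + R{\left(O,n{\left(-29 \right)} \right)} = 25744 + \frac{29}{2} = \frac{51517}{2}$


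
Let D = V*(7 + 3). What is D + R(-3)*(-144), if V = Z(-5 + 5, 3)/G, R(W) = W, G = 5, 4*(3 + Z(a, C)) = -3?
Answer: 849/2 ≈ 424.50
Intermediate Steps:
Z(a, C) = -15/4 (Z(a, C) = -3 + (¼)*(-3) = -3 - ¾ = -15/4)
V = -¾ (V = -15/4/5 = -15/4*⅕ = -¾ ≈ -0.75000)
D = -15/2 (D = -3*(7 + 3)/4 = -¾*10 = -15/2 ≈ -7.5000)
D + R(-3)*(-144) = -15/2 - 3*(-144) = -15/2 + 432 = 849/2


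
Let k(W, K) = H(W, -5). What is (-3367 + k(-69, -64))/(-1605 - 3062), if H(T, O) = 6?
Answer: 3361/4667 ≈ 0.72016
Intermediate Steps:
k(W, K) = 6
(-3367 + k(-69, -64))/(-1605 - 3062) = (-3367 + 6)/(-1605 - 3062) = -3361/(-4667) = -3361*(-1/4667) = 3361/4667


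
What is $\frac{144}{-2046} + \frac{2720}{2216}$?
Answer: $\frac{109292}{94457} \approx 1.1571$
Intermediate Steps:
$\frac{144}{-2046} + \frac{2720}{2216} = 144 \left(- \frac{1}{2046}\right) + 2720 \cdot \frac{1}{2216} = - \frac{24}{341} + \frac{340}{277} = \frac{109292}{94457}$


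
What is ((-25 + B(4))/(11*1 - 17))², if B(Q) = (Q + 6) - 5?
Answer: 100/9 ≈ 11.111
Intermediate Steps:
B(Q) = 1 + Q (B(Q) = (6 + Q) - 5 = 1 + Q)
((-25 + B(4))/(11*1 - 17))² = ((-25 + (1 + 4))/(11*1 - 17))² = ((-25 + 5)/(11 - 17))² = (-20/(-6))² = (-20*(-⅙))² = (10/3)² = 100/9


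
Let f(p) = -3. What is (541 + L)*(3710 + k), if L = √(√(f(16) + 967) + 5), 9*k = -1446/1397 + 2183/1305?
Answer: 32932818187111/16407765 + 60873970771*√(5 + 2*√241)/16407765 ≈ 2.0294e+6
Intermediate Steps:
k = 1162621/16407765 (k = (-1446/1397 + 2183/1305)/9 = (⅑)*(1162621/1823085) = 1162621/16407765 ≈ 0.070858)
L = √(5 + 2*√241) (L = √(√(-3 + 967) + 5) = √(√964 + 5) = √(2*√241 + 5) = √(5 + 2*√241) ≈ 6.0040)
(541 + L)*(3710 + k) = (541 + √(5 + 2*√241))*(3710 + 1162621/16407765) = (541 + √(5 + 2*√241))*(60873970771/16407765) = 32932818187111/16407765 + 60873970771*√(5 + 2*√241)/16407765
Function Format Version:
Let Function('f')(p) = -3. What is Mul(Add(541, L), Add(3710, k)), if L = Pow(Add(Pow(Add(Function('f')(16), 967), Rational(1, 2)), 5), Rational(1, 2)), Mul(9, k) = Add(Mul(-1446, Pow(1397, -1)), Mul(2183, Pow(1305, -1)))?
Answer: Add(Rational(32932818187111, 16407765), Mul(Rational(60873970771, 16407765), Pow(Add(5, Mul(2, Pow(241, Rational(1, 2)))), Rational(1, 2)))) ≈ 2.0294e+6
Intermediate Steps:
k = Rational(1162621, 16407765) (k = Mul(Rational(1, 9), Add(Mul(-1446, Pow(1397, -1)), Mul(2183, Pow(1305, -1)))) = Mul(Rational(1, 9), Add(Mul(-1446, Rational(1, 1397)), Mul(2183, Rational(1, 1305)))) = Mul(Rational(1, 9), Add(Rational(-1446, 1397), Rational(2183, 1305))) = Mul(Rational(1, 9), Rational(1162621, 1823085)) = Rational(1162621, 16407765) ≈ 0.070858)
L = Pow(Add(5, Mul(2, Pow(241, Rational(1, 2)))), Rational(1, 2)) (L = Pow(Add(Pow(Add(-3, 967), Rational(1, 2)), 5), Rational(1, 2)) = Pow(Add(Pow(964, Rational(1, 2)), 5), Rational(1, 2)) = Pow(Add(Mul(2, Pow(241, Rational(1, 2))), 5), Rational(1, 2)) = Pow(Add(5, Mul(2, Pow(241, Rational(1, 2)))), Rational(1, 2)) ≈ 6.0040)
Mul(Add(541, L), Add(3710, k)) = Mul(Add(541, Pow(Add(5, Mul(2, Pow(241, Rational(1, 2)))), Rational(1, 2))), Add(3710, Rational(1162621, 16407765))) = Mul(Add(541, Pow(Add(5, Mul(2, Pow(241, Rational(1, 2)))), Rational(1, 2))), Rational(60873970771, 16407765)) = Add(Rational(32932818187111, 16407765), Mul(Rational(60873970771, 16407765), Pow(Add(5, Mul(2, Pow(241, Rational(1, 2)))), Rational(1, 2))))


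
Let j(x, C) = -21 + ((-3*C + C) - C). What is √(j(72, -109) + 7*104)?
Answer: √1034 ≈ 32.156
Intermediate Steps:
j(x, C) = -21 - 3*C (j(x, C) = -21 + (-2*C - C) = -21 - 3*C)
√(j(72, -109) + 7*104) = √((-21 - 3*(-109)) + 7*104) = √((-21 + 327) + 728) = √(306 + 728) = √1034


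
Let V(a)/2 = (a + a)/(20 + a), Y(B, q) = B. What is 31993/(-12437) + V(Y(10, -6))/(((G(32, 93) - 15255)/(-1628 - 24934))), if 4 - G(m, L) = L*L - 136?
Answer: -79953215/73888217 ≈ -1.0821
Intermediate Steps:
G(m, L) = 140 - L**2 (G(m, L) = 4 - (L*L - 136) = 4 - (L**2 - 136) = 4 - (-136 + L**2) = 4 + (136 - L**2) = 140 - L**2)
V(a) = 4*a/(20 + a) (V(a) = 2*((a + a)/(20 + a)) = 2*((2*a)/(20 + a)) = 2*(2*a/(20 + a)) = 4*a/(20 + a))
31993/(-12437) + V(Y(10, -6))/(((G(32, 93) - 15255)/(-1628 - 24934))) = 31993/(-12437) + (4*10/(20 + 10))/((((140 - 1*93**2) - 15255)/(-1628 - 24934))) = 31993*(-1/12437) + (4*10/30)/((((140 - 1*8649) - 15255)/(-26562))) = -31993/12437 + (4*10*(1/30))/((((140 - 8649) - 15255)*(-1/26562))) = -31993/12437 + 4/(3*(((-8509 - 15255)*(-1/26562)))) = -31993/12437 + 4/(3*((-23764*(-1/26562)))) = -31993/12437 + 4/(3*(11882/13281)) = -31993/12437 + (4/3)*(13281/11882) = -31993/12437 + 8854/5941 = -79953215/73888217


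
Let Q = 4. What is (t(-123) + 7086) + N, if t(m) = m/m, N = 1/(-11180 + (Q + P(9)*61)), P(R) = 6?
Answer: 76610469/10810 ≈ 7087.0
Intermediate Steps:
N = -1/10810 (N = 1/(-11180 + (4 + 6*61)) = 1/(-11180 + (4 + 366)) = 1/(-11180 + 370) = 1/(-10810) = -1/10810 ≈ -9.2507e-5)
t(m) = 1
(t(-123) + 7086) + N = (1 + 7086) - 1/10810 = 7087 - 1/10810 = 76610469/10810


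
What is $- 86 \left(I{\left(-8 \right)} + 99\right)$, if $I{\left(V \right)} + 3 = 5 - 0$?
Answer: $-8686$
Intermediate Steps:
$I{\left(V \right)} = 2$ ($I{\left(V \right)} = -3 + \left(5 - 0\right) = -3 + \left(5 + 0\right) = -3 + 5 = 2$)
$- 86 \left(I{\left(-8 \right)} + 99\right) = - 86 \left(2 + 99\right) = \left(-86\right) 101 = -8686$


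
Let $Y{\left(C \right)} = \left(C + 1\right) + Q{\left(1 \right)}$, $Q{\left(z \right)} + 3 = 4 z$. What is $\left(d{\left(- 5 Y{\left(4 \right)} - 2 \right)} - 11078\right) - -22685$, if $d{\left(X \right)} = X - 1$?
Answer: $11574$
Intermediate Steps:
$Q{\left(z \right)} = -3 + 4 z$
$Y{\left(C \right)} = 2 + C$ ($Y{\left(C \right)} = \left(C + 1\right) + \left(-3 + 4 \cdot 1\right) = \left(1 + C\right) + \left(-3 + 4\right) = \left(1 + C\right) + 1 = 2 + C$)
$d{\left(X \right)} = -1 + X$ ($d{\left(X \right)} = X - 1 = -1 + X$)
$\left(d{\left(- 5 Y{\left(4 \right)} - 2 \right)} - 11078\right) - -22685 = \left(\left(-1 - \left(2 + 5 \left(2 + 4\right)\right)\right) - 11078\right) - -22685 = \left(\left(-1 - 32\right) - 11078\right) + 22685 = \left(-33 - 11078\right) + 22685 = -11111 + 22685 = 11574$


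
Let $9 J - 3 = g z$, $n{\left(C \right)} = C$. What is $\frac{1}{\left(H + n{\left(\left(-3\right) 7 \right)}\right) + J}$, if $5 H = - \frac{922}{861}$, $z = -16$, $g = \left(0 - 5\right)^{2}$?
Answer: $- \frac{12915}{843676} \approx -0.015308$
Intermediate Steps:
$g = 25$ ($g = \left(-5\right)^{2} = 25$)
$H = - \frac{922}{4305}$ ($H = \frac{\left(-922\right) \frac{1}{861}}{5} = \frac{1}{5} \left(- \frac{922}{861}\right) = - \frac{922}{4305} \approx -0.21417$)
$J = - \frac{397}{9}$ ($J = \frac{1}{3} + \frac{25 \left(-16\right)}{9} = \frac{1}{3} + \frac{1}{9} \left(-400\right) = \frac{1}{3} - \frac{400}{9} = - \frac{397}{9} \approx -44.111$)
$\frac{1}{\left(H + n{\left(\left(-3\right) 7 \right)}\right) + J} = \frac{1}{\left(- \frac{922}{4305} - 21\right) - \frac{397}{9}} = \frac{1}{- \frac{91327}{4305} - \frac{397}{9}} = \frac{1}{- \frac{843676}{12915}} = - \frac{12915}{843676}$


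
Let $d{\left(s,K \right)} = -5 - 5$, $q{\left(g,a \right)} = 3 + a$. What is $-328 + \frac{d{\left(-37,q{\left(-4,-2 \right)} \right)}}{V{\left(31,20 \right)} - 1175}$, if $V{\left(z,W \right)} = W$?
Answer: $- \frac{75766}{231} \approx -327.99$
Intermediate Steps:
$d{\left(s,K \right)} = -10$
$-328 + \frac{d{\left(-37,q{\left(-4,-2 \right)} \right)}}{V{\left(31,20 \right)} - 1175} = -328 - \frac{10}{20 - 1175} = -328 - \frac{10}{-1155} = -328 - - \frac{2}{231} = -328 + \frac{2}{231} = - \frac{75766}{231}$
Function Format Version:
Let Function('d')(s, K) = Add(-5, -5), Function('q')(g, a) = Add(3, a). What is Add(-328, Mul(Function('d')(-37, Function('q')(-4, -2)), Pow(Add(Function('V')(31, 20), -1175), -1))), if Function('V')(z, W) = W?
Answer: Rational(-75766, 231) ≈ -327.99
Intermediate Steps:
Function('d')(s, K) = -10
Add(-328, Mul(Function('d')(-37, Function('q')(-4, -2)), Pow(Add(Function('V')(31, 20), -1175), -1))) = Add(-328, Mul(-10, Pow(Add(20, -1175), -1))) = Add(-328, Mul(-10, Pow(-1155, -1))) = Add(-328, Mul(-10, Rational(-1, 1155))) = Add(-328, Rational(2, 231)) = Rational(-75766, 231)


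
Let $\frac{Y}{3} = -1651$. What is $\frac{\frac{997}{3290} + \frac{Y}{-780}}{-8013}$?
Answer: $- \frac{43777}{52725540} \approx -0.00083028$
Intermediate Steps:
$Y = -4953$ ($Y = 3 \left(-1651\right) = -4953$)
$\frac{\frac{997}{3290} + \frac{Y}{-780}}{-8013} = \frac{\frac{997}{3290} - \frac{4953}{-780}}{-8013} = \left(997 \cdot \frac{1}{3290} - - \frac{127}{20}\right) \left(- \frac{1}{8013}\right) = \left(\frac{997}{3290} + \frac{127}{20}\right) \left(- \frac{1}{8013}\right) = \frac{43777}{6580} \left(- \frac{1}{8013}\right) = - \frac{43777}{52725540}$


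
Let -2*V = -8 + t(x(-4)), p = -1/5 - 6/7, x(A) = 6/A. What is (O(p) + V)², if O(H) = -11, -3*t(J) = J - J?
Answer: 49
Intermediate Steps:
t(J) = 0 (t(J) = -(J - J)/3 = -⅓*0 = 0)
p = -37/35 (p = -1*⅕ - 6*⅐ = -⅕ - 6/7 = -37/35 ≈ -1.0571)
V = 4 (V = -(-8 + 0)/2 = -½*(-8) = 4)
(O(p) + V)² = (-11 + 4)² = (-7)² = 49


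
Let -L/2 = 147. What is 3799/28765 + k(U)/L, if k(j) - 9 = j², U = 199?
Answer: -569132372/4228455 ≈ -134.60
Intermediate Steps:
L = -294 (L = -2*147 = -294)
k(j) = 9 + j²
3799/28765 + k(U)/L = 3799/28765 + (9 + 199²)/(-294) = 3799*(1/28765) + (9 + 39601)*(-1/294) = 3799/28765 + 39610*(-1/294) = 3799/28765 - 19805/147 = -569132372/4228455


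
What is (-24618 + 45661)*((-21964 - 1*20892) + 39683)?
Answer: -66769439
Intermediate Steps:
(-24618 + 45661)*((-21964 - 1*20892) + 39683) = 21043*((-21964 - 20892) + 39683) = 21043*(-42856 + 39683) = 21043*(-3173) = -66769439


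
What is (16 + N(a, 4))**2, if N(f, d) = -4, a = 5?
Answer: 144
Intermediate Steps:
(16 + N(a, 4))**2 = (16 - 4)**2 = 12**2 = 144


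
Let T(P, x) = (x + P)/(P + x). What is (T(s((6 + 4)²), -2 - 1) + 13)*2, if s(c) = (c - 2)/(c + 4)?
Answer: 28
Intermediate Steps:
s(c) = (-2 + c)/(4 + c)
T(P, x) = 1 (T(P, x) = (P + x)/(P + x) = 1)
(T(s((6 + 4)²), -2 - 1) + 13)*2 = (1 + 13)*2 = 14*2 = 28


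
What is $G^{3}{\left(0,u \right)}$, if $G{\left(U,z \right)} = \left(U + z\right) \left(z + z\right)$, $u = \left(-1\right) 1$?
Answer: $8$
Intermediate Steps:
$u = -1$
$G{\left(U,z \right)} = 2 z \left(U + z\right)$ ($G{\left(U,z \right)} = \left(U + z\right) 2 z = 2 z \left(U + z\right)$)
$G^{3}{\left(0,u \right)} = \left(2 \left(-1\right) \left(0 - 1\right)\right)^{3} = \left(2 \left(-1\right) \left(-1\right)\right)^{3} = 2^{3} = 8$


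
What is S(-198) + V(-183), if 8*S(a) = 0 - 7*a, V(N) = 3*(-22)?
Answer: 429/4 ≈ 107.25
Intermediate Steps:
V(N) = -66
S(a) = -7*a/8 (S(a) = (0 - 7*a)/8 = (-7*a)/8 = -7*a/8)
S(-198) + V(-183) = -7/8*(-198) - 66 = 693/4 - 66 = 429/4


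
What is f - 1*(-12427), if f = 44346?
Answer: 56773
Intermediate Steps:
f - 1*(-12427) = 44346 - 1*(-12427) = 44346 + 12427 = 56773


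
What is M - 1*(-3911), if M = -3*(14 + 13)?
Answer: 3830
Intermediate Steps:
M = -81 (M = -3*27 = -81)
M - 1*(-3911) = -81 - 1*(-3911) = -81 + 3911 = 3830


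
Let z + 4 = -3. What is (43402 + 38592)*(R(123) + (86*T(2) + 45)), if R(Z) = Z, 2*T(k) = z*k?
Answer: -35585396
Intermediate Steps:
z = -7 (z = -4 - 3 = -7)
T(k) = -7*k/2 (T(k) = (-7*k)/2 = -7*k/2)
(43402 + 38592)*(R(123) + (86*T(2) + 45)) = (43402 + 38592)*(123 + (86*(-7/2*2) + 45)) = 81994*(123 + (86*(-7) + 45)) = 81994*(123 + (-602 + 45)) = 81994*(123 - 557) = 81994*(-434) = -35585396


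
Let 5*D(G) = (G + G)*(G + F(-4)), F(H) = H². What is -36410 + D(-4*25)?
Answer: -33050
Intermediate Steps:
D(G) = 2*G*(16 + G)/5 (D(G) = ((G + G)*(G + (-4)²))/5 = ((2*G)*(G + 16))/5 = ((2*G)*(16 + G))/5 = (2*G*(16 + G))/5 = 2*G*(16 + G)/5)
-36410 + D(-4*25) = -36410 + 2*(-4*25)*(16 - 4*25)/5 = -36410 + (⅖)*(-100)*(16 - 100) = -36410 + (⅖)*(-100)*(-84) = -36410 + 3360 = -33050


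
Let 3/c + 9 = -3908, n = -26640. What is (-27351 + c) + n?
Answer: -211482750/3917 ≈ -53991.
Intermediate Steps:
c = -3/3917 (c = 3/(-9 - 3908) = 3/(-3917) = 3*(-1/3917) = -3/3917 ≈ -0.00076589)
(-27351 + c) + n = (-27351 - 3/3917) - 26640 = -107133870/3917 - 26640 = -211482750/3917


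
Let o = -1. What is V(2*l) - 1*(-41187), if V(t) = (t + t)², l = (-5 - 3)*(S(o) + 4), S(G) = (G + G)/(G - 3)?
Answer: 61923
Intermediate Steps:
S(G) = 2*G/(-3 + G) (S(G) = (2*G)/(-3 + G) = 2*G/(-3 + G))
l = -36 (l = (-5 - 3)*(2*(-1)/(-3 - 1) + 4) = -8*(2*(-1)/(-4) + 4) = -8*(2*(-1)*(-¼) + 4) = -8*(½ + 4) = -8*9/2 = -36)
V(t) = 4*t² (V(t) = (2*t)² = 4*t²)
V(2*l) - 1*(-41187) = 4*(2*(-36))² - 1*(-41187) = 4*(-72)² + 41187 = 4*5184 + 41187 = 20736 + 41187 = 61923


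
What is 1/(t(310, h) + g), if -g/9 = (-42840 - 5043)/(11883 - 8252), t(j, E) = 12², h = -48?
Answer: 3631/953811 ≈ 0.0038068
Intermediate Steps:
t(j, E) = 144
g = 430947/3631 (g = -9*(-42840 - 5043)/(11883 - 8252) = -(-430947)/3631 = -9*(-47883/3631) = 430947/3631 ≈ 118.69)
1/(t(310, h) + g) = 1/(144 + 430947/3631) = 1/(953811/3631) = 3631/953811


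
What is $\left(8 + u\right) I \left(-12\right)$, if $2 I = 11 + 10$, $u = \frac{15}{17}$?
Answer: $- \frac{19026}{17} \approx -1119.2$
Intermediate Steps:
$u = \frac{15}{17}$ ($u = 15 \cdot \frac{1}{17} = \frac{15}{17} \approx 0.88235$)
$I = \frac{21}{2}$ ($I = \frac{11 + 10}{2} = \frac{1}{2} \cdot 21 = \frac{21}{2} \approx 10.5$)
$\left(8 + u\right) I \left(-12\right) = \left(8 + \frac{15}{17}\right) \frac{21}{2} \left(-12\right) = \frac{151}{17} \cdot \frac{21}{2} \left(-12\right) = \frac{3171}{34} \left(-12\right) = - \frac{19026}{17}$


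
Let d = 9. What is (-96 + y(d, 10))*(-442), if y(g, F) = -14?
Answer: 48620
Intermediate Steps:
(-96 + y(d, 10))*(-442) = (-96 - 14)*(-442) = -110*(-442) = 48620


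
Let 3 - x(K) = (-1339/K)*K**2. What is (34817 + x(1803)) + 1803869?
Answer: 4252906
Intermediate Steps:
x(K) = 3 + 1339*K (x(K) = 3 - (-1339/K)*K**2 = 3 - (-1339)*K = 3 + 1339*K)
(34817 + x(1803)) + 1803869 = (34817 + (3 + 1339*1803)) + 1803869 = (34817 + (3 + 2414217)) + 1803869 = (34817 + 2414220) + 1803869 = 2449037 + 1803869 = 4252906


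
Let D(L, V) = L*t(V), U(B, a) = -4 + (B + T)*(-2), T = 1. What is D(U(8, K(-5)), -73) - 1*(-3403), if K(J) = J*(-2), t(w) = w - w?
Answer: 3403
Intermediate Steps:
t(w) = 0
K(J) = -2*J
U(B, a) = -6 - 2*B (U(B, a) = -4 + (B + 1)*(-2) = -4 + (1 + B)*(-2) = -4 + (-2 - 2*B) = -6 - 2*B)
D(L, V) = 0 (D(L, V) = L*0 = 0)
D(U(8, K(-5)), -73) - 1*(-3403) = 0 - 1*(-3403) = 0 + 3403 = 3403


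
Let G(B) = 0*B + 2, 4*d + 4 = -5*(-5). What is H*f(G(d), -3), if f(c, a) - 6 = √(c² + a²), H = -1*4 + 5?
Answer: 6 + √13 ≈ 9.6055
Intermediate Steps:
d = 21/4 (d = -1 + (-5*(-5))/4 = -1 + (¼)*25 = -1 + 25/4 = 21/4 ≈ 5.2500)
H = 1 (H = -4 + 5 = 1)
G(B) = 2 (G(B) = 0 + 2 = 2)
f(c, a) = 6 + √(a² + c²) (f(c, a) = 6 + √(c² + a²) = 6 + √(a² + c²))
H*f(G(d), -3) = 1*(6 + √((-3)² + 2²)) = 1*(6 + √(9 + 4)) = 1*(6 + √13) = 6 + √13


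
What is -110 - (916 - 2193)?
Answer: 1167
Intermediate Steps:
-110 - (916 - 2193) = -110 - 1*(-1277) = -110 + 1277 = 1167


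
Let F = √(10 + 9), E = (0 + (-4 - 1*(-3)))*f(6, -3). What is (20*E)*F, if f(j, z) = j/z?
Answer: 40*√19 ≈ 174.36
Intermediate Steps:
E = 2 (E = (0 + (-4 - 1*(-3)))*(6/(-3)) = (0 + (-4 + 3))*(6*(-⅓)) = (0 - 1)*(-2) = -1*(-2) = 2)
F = √19 ≈ 4.3589
(20*E)*F = (20*2)*√19 = 40*√19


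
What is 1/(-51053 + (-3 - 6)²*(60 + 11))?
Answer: -1/45302 ≈ -2.2074e-5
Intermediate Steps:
1/(-51053 + (-3 - 6)²*(60 + 11)) = 1/(-51053 + (-9)²*71) = 1/(-51053 + 81*71) = 1/(-51053 + 5751) = 1/(-45302) = -1/45302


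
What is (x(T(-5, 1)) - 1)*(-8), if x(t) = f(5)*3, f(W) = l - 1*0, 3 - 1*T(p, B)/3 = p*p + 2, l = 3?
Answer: -64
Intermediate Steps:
T(p, B) = 3 - 3*p**2 (T(p, B) = 9 - 3*(p*p + 2) = 9 - 3*(p**2 + 2) = 9 - 3*(2 + p**2) = 9 + (-6 - 3*p**2) = 3 - 3*p**2)
f(W) = 3 (f(W) = 3 - 1*0 = 3 + 0 = 3)
x(t) = 9 (x(t) = 3*3 = 9)
(x(T(-5, 1)) - 1)*(-8) = (9 - 1)*(-8) = 8*(-8) = -64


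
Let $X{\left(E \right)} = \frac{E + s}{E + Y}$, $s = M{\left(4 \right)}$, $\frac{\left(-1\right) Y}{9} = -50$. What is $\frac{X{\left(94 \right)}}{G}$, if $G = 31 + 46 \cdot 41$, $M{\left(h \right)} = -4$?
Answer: $\frac{5}{57936} \approx 8.6302 \cdot 10^{-5}$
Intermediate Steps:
$Y = 450$ ($Y = \left(-9\right) \left(-50\right) = 450$)
$s = -4$
$G = 1917$ ($G = 31 + 1886 = 1917$)
$X{\left(E \right)} = \frac{-4 + E}{450 + E}$ ($X{\left(E \right)} = \frac{E - 4}{E + 450} = \frac{-4 + E}{450 + E}$)
$\frac{X{\left(94 \right)}}{G} = \frac{\frac{1}{450 + 94} \left(-4 + 94\right)}{1917} = \frac{1}{544} \cdot 90 \cdot \frac{1}{1917} = \frac{45}{272} \cdot \frac{1}{1917} = \frac{5}{57936}$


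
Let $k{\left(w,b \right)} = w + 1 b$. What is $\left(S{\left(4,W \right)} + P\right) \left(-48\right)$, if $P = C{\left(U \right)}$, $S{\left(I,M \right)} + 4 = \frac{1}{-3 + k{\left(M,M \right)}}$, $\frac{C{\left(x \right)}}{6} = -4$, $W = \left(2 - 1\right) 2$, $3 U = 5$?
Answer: $1296$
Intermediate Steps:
$U = \frac{5}{3}$ ($U = \frac{1}{3} \cdot 5 = \frac{5}{3} \approx 1.6667$)
$k{\left(w,b \right)} = b + w$ ($k{\left(w,b \right)} = w + b = b + w$)
$W = 2$ ($W = 1 \cdot 2 = 2$)
$C{\left(x \right)} = -24$ ($C{\left(x \right)} = 6 \left(-4\right) = -24$)
$S{\left(I,M \right)} = -4 + \frac{1}{-3 + 2 M}$ ($S{\left(I,M \right)} = -4 + \frac{1}{-3 + \left(M + M\right)} = -4 + \frac{1}{-3 + 2 M}$)
$P = -24$
$\left(S{\left(4,W \right)} + P\right) \left(-48\right) = \left(\frac{13 - 16}{-3 + 2 \cdot 2} - 24\right) \left(-48\right) = \left(\frac{13 - 16}{-3 + 4} - 24\right) \left(-48\right) = \left(1^{-1} \left(-3\right) - 24\right) \left(-48\right) = \left(1 \left(-3\right) - 24\right) \left(-48\right) = \left(-3 - 24\right) \left(-48\right) = \left(-27\right) \left(-48\right) = 1296$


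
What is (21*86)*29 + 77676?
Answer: 130050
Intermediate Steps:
(21*86)*29 + 77676 = 1806*29 + 77676 = 52374 + 77676 = 130050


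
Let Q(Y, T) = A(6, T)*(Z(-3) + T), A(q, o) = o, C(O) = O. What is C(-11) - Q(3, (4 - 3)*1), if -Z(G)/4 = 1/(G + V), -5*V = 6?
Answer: -272/21 ≈ -12.952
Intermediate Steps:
V = -6/5 (V = -⅕*6 = -6/5 ≈ -1.2000)
Z(G) = -4/(-6/5 + G) (Z(G) = -4/(G - 6/5) = -4/(-6/5 + G))
Q(Y, T) = T*(20/21 + T) (Q(Y, T) = T*(-20/(-6 + 5*(-3)) + T) = T*(-20/(-6 - 15) + T) = T*(-20/(-21) + T) = T*(-20*(-1/21) + T) = T*(20/21 + T))
C(-11) - Q(3, (4 - 3)*1) = -11 - (4 - 3)*1*(20 + 21*((4 - 3)*1))/21 = -11 - 1*1*(20 + 21*(1*1))/21 = -11 - (20 + 21*1)/21 = -11 - (20 + 21)/21 = -11 - 41/21 = -272/21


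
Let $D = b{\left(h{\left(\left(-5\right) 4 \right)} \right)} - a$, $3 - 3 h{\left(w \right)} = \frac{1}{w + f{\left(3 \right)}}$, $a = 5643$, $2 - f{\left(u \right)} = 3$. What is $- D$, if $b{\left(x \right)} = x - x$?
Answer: $5643$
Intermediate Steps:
$f{\left(u \right)} = -1$ ($f{\left(u \right)} = 2 - 3 = -1$)
$h{\left(w \right)} = 1 - \frac{1}{3 \left(-1 + w\right)}$ ($h{\left(w \right)} = 1 - \frac{1}{3 \left(w - 1\right)} = 1 - \frac{1}{3 \left(-1 + w\right)}$)
$b{\left(x \right)} = 0$
$D = -5643$ ($D = 0 - 5643 = -5643$)
$- D = \left(-1\right) \left(-5643\right) = 5643$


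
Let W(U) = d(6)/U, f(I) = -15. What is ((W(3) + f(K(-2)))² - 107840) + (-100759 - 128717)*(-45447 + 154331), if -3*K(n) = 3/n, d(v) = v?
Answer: -24986372455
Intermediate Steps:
K(n) = -1/n
W(U) = 6/U
((W(3) + f(K(-2)))² - 107840) + (-100759 - 128717)*(-45447 + 154331) = ((6/3 - 15)² - 107840) + (-100759 - 128717)*(-45447 + 154331) = ((6*(⅓) - 15)² - 107840) - 229476*108884 = ((2 - 15)² - 107840) - 24986264784 = ((-13)² - 107840) - 24986264784 = (169 - 107840) - 24986264784 = -107671 - 24986264784 = -24986372455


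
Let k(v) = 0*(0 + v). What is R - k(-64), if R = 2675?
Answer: 2675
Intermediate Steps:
k(v) = 0 (k(v) = 0*v = 0)
R - k(-64) = 2675 - 1*0 = 2675 + 0 = 2675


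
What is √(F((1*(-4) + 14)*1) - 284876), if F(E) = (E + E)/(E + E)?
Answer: 5*I*√11395 ≈ 533.74*I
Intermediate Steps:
F(E) = 1 (F(E) = (2*E)/((2*E)) = (2*E)*(1/(2*E)) = 1)
√(F((1*(-4) + 14)*1) - 284876) = √(1 - 284876) = √(-284875) = 5*I*√11395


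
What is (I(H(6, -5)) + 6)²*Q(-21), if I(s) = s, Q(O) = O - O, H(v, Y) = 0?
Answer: 0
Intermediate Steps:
Q(O) = 0
(I(H(6, -5)) + 6)²*Q(-21) = (0 + 6)²*0 = 6²*0 = 36*0 = 0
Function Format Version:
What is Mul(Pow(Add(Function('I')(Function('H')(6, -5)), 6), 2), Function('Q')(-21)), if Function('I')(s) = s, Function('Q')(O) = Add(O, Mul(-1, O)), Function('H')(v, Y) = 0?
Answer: 0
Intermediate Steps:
Function('Q')(O) = 0
Mul(Pow(Add(Function('I')(Function('H')(6, -5)), 6), 2), Function('Q')(-21)) = Mul(Pow(Add(0, 6), 2), 0) = Mul(Pow(6, 2), 0) = Mul(36, 0) = 0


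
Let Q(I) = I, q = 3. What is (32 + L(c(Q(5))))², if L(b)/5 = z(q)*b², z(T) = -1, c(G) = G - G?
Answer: 1024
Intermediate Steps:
c(G) = 0
L(b) = -5*b² (L(b) = 5*(-b²) = -5*b²)
(32 + L(c(Q(5))))² = (32 - 5*0²)² = (32 - 5*0)² = (32 + 0)² = 32² = 1024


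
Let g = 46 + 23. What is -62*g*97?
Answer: -414966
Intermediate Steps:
g = 69
-62*g*97 = -62*69*97 = -4278*97 = -414966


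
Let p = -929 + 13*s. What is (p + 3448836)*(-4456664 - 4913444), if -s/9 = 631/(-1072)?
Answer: -8658518880081037/268 ≈ -3.2308e+13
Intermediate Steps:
s = 5679/1072 (s = -5679/(-1072) = -5679*(-1)/1072 = -9*(-631/1072) = 5679/1072 ≈ 5.2976)
p = -922061/1072 (p = -929 + 13*(5679/1072) = -929 + 73827/1072 = -922061/1072 ≈ -860.13)
(p + 3448836)*(-4456664 - 4913444) = (-922061/1072 + 3448836)*(-4456664 - 4913444) = (3696230131/1072)*(-9370108) = -8658518880081037/268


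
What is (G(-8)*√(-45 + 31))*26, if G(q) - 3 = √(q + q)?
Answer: √14*(-104 + 78*I) ≈ -389.13 + 291.85*I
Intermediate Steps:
G(q) = 3 + √2*√q (G(q) = 3 + √(q + q) = 3 + √(2*q) = 3 + √2*√q)
(G(-8)*√(-45 + 31))*26 = ((3 + √2*√(-8))*√(-45 + 31))*26 = ((3 + √2*(2*I*√2))*√(-14))*26 = ((3 + 4*I)*(I*√14))*26 = (I*√14*(3 + 4*I))*26 = 26*I*√14*(3 + 4*I)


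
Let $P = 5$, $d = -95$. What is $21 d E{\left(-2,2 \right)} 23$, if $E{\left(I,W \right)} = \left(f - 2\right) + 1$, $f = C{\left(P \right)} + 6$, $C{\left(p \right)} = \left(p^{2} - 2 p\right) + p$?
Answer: $-1147125$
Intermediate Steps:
$C{\left(p \right)} = p^{2} - p$
$f = 26$ ($f = 5 \left(-1 + 5\right) + 6 = 5 \cdot 4 + 6 = 20 + 6 = 26$)
$E{\left(I,W \right)} = 25$ ($E{\left(I,W \right)} = \left(26 - 2\right) + 1 = 24 + 1 = 25$)
$21 d E{\left(-2,2 \right)} 23 = 21 \left(-95\right) 25 \cdot 23 = \left(-1995\right) 575 = -1147125$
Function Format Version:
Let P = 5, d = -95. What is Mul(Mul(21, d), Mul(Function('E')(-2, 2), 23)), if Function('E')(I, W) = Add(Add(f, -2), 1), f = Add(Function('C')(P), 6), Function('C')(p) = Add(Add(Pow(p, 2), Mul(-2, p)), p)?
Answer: -1147125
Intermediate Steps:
Function('C')(p) = Add(Pow(p, 2), Mul(-1, p))
f = 26 (f = Add(Mul(5, Add(-1, 5)), 6) = Add(Mul(5, 4), 6) = Add(20, 6) = 26)
Function('E')(I, W) = 25 (Function('E')(I, W) = Add(Add(26, -2), 1) = Add(24, 1) = 25)
Mul(Mul(21, d), Mul(Function('E')(-2, 2), 23)) = Mul(Mul(21, -95), Mul(25, 23)) = Mul(-1995, 575) = -1147125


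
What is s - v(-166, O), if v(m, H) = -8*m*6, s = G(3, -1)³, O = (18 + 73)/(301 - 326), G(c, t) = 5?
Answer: -7843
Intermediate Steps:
O = -91/25 (O = 91/(-25) = 91*(-1/25) = -91/25 ≈ -3.6400)
s = 125 (s = 5³ = 125)
v(m, H) = -48*m
s - v(-166, O) = 125 - (-48)*(-166) = 125 - 1*7968 = 125 - 7968 = -7843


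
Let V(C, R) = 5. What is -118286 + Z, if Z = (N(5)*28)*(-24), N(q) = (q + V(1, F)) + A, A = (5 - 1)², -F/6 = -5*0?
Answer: -135758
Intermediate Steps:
F = 0 (F = -(-30)*0 = -6*0 = 0)
A = 16 (A = 4² = 16)
N(q) = 21 + q (N(q) = (q + 5) + 16 = (5 + q) + 16 = 21 + q)
Z = -17472 (Z = ((21 + 5)*28)*(-24) = (26*28)*(-24) = 728*(-24) = -17472)
-118286 + Z = -118286 - 17472 = -135758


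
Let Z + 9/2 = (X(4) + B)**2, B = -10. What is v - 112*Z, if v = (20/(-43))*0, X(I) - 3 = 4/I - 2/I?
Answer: -4228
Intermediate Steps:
X(I) = 3 + 2/I (X(I) = 3 + (4/I - 2/I) = 3 + 2/I)
v = 0 (v = (20*(-1/43))*0 = -20/43*0 = 0)
Z = 151/4 (Z = -9/2 + ((3 + 2/4) - 10)**2 = -9/2 + ((3 + 2*(1/4)) - 10)**2 = -9/2 + ((3 + 1/2) - 10)**2 = -9/2 + (7/2 - 10)**2 = -9/2 + (-13/2)**2 = -9/2 + 169/4 = 151/4 ≈ 37.750)
v - 112*Z = 0 - 112*151/4 = 0 - 4228 = -4228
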